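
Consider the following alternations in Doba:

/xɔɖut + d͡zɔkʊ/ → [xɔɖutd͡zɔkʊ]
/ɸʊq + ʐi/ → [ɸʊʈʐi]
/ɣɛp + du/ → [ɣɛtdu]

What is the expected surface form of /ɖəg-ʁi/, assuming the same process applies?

[ɖəɢʁi]

The data show regressive place assimilation: /q/ → [ʈ] before /ʐ/; /p/ → [t] before /d/. In each pair only place changes, matching the following consonant, while manner and voice stay constant.
Nothing changes in [xɔɖutd͡zɔkʊ]: there the adjacent consonants already agree in place (/t/ and /d͡z/ are both alveolar), so this form is consistent with the same rule.
The rule targets /g/ (voiced velar stop), which sits before the trigger /ʁ/ (uvular).
A voiced uvular stop is [ɢ], so the surface segment is [ɢ].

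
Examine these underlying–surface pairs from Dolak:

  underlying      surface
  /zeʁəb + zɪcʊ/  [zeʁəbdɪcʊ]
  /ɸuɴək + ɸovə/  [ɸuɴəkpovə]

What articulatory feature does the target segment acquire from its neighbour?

manner

Underlying /z/ is realised as [d] next to /b/; /b/ itself does not change.
The change fricative → stop matches the manner of the preceding /b/, identifying this as manner assimilation.
Checking the remaining alternation: /ɸ/ → [p] after /k/ (fricative → stop, matching a stop) — only manner changes, and always toward the preceding segment.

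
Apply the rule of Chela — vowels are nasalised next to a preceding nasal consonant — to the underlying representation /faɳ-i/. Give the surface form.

[faɳĩ]

The vowel /i/ is adjacent to the preceding nasal /ɳ/, so it acquires [+nasal] and surfaces as [ĩ].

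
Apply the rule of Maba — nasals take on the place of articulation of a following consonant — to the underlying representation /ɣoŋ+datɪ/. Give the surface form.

[ɣondatɪ]

/ŋ/ is a voiced velar nasal. The following trigger /d/ is alveolar, so /ŋ/ must become alveolar as well.
The voiced alveolar nasal is [n], so /ŋ/ → [n].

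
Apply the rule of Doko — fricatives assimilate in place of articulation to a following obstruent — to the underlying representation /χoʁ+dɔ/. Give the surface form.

/ʁ/ is a voiced uvular fricative. The following trigger /d/ is alveolar, so /ʁ/ must become alveolar as well.
A voiced alveolar fricative is [z], so the surface segment is [z].

[χozdɔ]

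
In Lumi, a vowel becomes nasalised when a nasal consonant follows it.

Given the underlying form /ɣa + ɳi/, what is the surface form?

[ɣãɳi]

/a/ sits next to the nasal /ɳ/ and is therefore nasalised to [ã].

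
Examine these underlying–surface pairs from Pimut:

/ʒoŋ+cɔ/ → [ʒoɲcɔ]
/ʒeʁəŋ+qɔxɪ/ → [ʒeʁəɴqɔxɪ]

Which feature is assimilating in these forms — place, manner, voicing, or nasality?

The segment that alternates is /ŋ/, which surfaces as [ɲ] when adjacent to /c/.
/ŋ/ is velar while /c/ is palatal; the output [ɲ] is palatal, matching the trigger — so the feature that spreads is place.
Checking the remaining alternation: /ŋ/ → [ɴ] before /q/ (velar → uvular, matching uvular) — only place changes, and always toward the following segment.

place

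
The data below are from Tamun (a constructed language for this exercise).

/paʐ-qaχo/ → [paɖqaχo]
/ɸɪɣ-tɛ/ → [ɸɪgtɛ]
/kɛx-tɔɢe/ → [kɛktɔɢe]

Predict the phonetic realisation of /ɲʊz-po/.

The data show regressive manner assimilation: /ʐ/ → [ɖ] before /q/; /ɣ/ → [g] before /t/; /x/ → [k] before /t/. In each pair only manner changes, matching the following consonant, while place and voice stay constant.
/z/ is a voiced alveolar fricative. The following trigger /p/ is a stop, so /z/ must become a stop as well.
A voiced alveolar stop is [d], so the surface segment is [d].

[ɲʊdpo]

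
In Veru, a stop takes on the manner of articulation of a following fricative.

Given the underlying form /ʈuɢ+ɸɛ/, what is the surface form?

/ɢ/ is a voiced uvular stop. The following trigger /ɸ/ is a fricative, so /ɢ/ must become a fricative as well.
The voiced uvular fricative is [ʁ], so /ɢ/ → [ʁ].

[ʈuʁɸɛ]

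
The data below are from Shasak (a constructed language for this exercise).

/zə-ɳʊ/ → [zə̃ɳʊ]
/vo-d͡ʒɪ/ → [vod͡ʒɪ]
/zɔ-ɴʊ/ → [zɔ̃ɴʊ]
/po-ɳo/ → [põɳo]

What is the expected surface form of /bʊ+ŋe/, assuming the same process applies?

[bʊ̃ŋe]

The data show regressive nasality assimilation (vowel nasalisation): /ə/ → [ə̃] before /ɳ/; /ɔ/ → [ɔ̃] before /ɴ/; /o/ → [õ] before /ɳ/ — a vowel is nasalised by an immediately following nasal consonant.
No change occurs in [vod͡ʒɪ] because the vowel at the boundary is adjacent to an oral consonant, not a nasal (/o/ next to /d͡ʒ/).
The vowel /ʊ/ is adjacent to the following nasal /ŋ/, so it acquires [+nasal] and surfaces as [ʊ̃].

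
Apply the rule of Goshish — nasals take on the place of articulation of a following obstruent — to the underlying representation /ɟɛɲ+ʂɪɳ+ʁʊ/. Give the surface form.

[ɟɛɳʂɪɴʁʊ]

/ɲ/ is a voiced palatal nasal. The following trigger /ʂ/ is retroflex, so /ɲ/ must become retroflex as well.
A voiced retroflex nasal is [ɳ], so the surface segment is [ɳ].
At the second juncture, /ɳ/ likewise becomes [ɴ] adjacent to /ʁ/.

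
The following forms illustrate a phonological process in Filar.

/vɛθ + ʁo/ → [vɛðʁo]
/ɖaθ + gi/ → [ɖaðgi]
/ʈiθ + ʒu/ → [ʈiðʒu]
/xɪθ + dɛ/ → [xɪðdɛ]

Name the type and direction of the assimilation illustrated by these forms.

Underlying /θ/ is realised as [ð] next to /ʁ/; /ʁ/ itself does not change.
The change voiceless → voiced matches the voicing of the following /ʁ/, identifying this as voicing assimilation.
Place and manner are unchanged, so the assimilation is partial, not total.
The same holds elsewhere in the data: /θ/ → [ð] before /g/ (voiceless → voiced, matching voiced); /θ/ → [ð] before /ʒ/ (voiceless → voiced, matching voiced); /θ/ → [ð] before /d/ (voiceless → voiced, matching voiced) — only voicing changes, and always toward the following segment.
Since the segment that changes precedes the conditioning segment, the assimilation is regressive.

regressive voicing assimilation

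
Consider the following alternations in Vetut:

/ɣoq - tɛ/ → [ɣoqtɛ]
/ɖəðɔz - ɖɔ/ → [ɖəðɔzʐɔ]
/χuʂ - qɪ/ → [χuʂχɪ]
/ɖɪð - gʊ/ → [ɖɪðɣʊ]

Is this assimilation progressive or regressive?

progressive

The segment that alternates is /ɖ/, which surfaces as [ʐ] when adjacent to /z/.
/ɖ/ is a stop while /z/ is a fricative; the output [ʐ] is a fricative, matching the trigger — so the feature that spreads is manner.
The other alternating forms pattern the same way: /q/ → [χ] after /ʂ/ (stop → fricative, matching a fricative); /g/ → [ɣ] after /ð/ (stop → fricative, matching a fricative) — only manner changes, and always toward the preceding segment.
No alternation appears in [ɣoqtɛ]: there the adjacent consonants already agree in manner (/t/ and /q/ are both stops), so this form is consistent with the same rule.
The trigger is the preceding segment, so the direction is progressive (perseverative).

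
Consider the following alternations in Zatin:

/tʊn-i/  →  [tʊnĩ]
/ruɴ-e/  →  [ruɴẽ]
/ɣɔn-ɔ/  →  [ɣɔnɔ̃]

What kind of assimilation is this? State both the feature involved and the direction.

progressive nasality assimilation (vowel nasalisation)

The vowel /i/ surfaces as nasalised [ĩ] next to the preceding nasal /n/ — it has acquired the [+nasal] feature of its neighbour.
The other forms show the same pattern: /e/ → [ẽ] after /ɴ/; /ɔ/ → [ɔ̃] after /n/ — each time a vowel is nasalised next to a preceding nasal.
Because the conditioning nasal is to the left of the vowel that changes, the process is progressive (perseverative).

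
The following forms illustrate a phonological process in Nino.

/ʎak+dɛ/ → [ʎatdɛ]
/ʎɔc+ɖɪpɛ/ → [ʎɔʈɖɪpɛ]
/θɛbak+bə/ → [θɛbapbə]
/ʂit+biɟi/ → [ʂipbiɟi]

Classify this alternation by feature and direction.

regressive place assimilation

Underlying /k/ is realised as [t] next to /d/; /d/ itself does not change.
The change velar → alveolar matches the place of the following /d/, identifying this as place assimilation.
Manner and voice are unchanged, so the assimilation is partial, not total.
The other alternating forms pattern the same way: /c/ → [ʈ] before /ɖ/ (palatal → retroflex, matching retroflex); /k/ → [p] before /b/ (velar → bilabial, matching bilabial); /t/ → [p] before /b/ (alveolar → bilabial, matching bilabial) — only place changes, and always toward the following segment.
The trigger is the following segment, so the direction is regressive (anticipatory).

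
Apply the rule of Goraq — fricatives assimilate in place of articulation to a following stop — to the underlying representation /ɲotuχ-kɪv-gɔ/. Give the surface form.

[ɲotuxkɪɣgɔ]

/χ/ is a voiceless uvular fricative. The following trigger /k/ is velar, so /χ/ must become velar as well.
Changing only its place to velar gives [x] — the voiceless velar fricative.
At the second juncture, /v/ likewise becomes [ɣ] adjacent to /g/.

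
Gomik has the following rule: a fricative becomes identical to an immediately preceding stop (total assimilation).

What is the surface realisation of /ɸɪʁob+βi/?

/β/ is the segment targeted by the rule; it sits immediately after /b/, so it assimilates completely and surfaces as [b].

[ɸɪʁobbi]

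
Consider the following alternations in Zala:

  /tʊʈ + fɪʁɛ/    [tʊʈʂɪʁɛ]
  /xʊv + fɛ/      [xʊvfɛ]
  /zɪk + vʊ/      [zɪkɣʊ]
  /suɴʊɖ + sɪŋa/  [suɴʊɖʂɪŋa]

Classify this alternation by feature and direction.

progressive place assimilation

Comparing underlying and surface forms, /f/ → [ʂ] is the alternation; the neighbouring /ʈ/ is constant.
The change labiodental → retroflex matches the place of the preceding /ʈ/, identifying this as place assimilation.
Manner and voice are unchanged, so the assimilation is partial, not total.
Checking the remaining alternations: /v/ → [ɣ] after /k/ (labiodental → velar, matching velar); /s/ → [ʂ] after /ɖ/ (alveolar → retroflex, matching retroflex) — only place changes, and always toward the preceding segment.
No alternation appears in [xʊvfɛ]: there the adjacent consonants already agree in place (/f/ and /v/ are both labiodental), so this form is consistent with the same rule.
Since the segment that changes follows the conditioning segment, the assimilation is progressive.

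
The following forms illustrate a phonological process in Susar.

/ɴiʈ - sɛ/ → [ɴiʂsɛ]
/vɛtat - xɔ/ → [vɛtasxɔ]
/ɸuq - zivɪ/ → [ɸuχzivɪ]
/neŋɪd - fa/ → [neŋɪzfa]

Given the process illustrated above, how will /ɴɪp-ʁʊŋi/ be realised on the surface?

The data show regressive manner assimilation: /ʈ/ → [ʂ] before /s/; /t/ → [s] before /x/; /q/ → [χ] before /z/; /d/ → [z] before /f/. In each pair only manner changes, matching the following consonant, while place and voice stay constant.
/p/ is a voiceless bilabial stop. The following trigger /ʁ/ is a fricative, so /p/ must become a fricative as well.
A voiceless bilabial fricative is [ɸ], so the surface segment is [ɸ].

[ɴɪɸʁʊŋi]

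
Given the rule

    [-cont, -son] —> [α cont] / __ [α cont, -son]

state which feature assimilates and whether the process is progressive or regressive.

regressive manner assimilation

The rule copies [cont] (continuancy) from the environment onto the target stops; since [±cont] encodes the stop/fricative manner contrast, the assimilating dimension is manner.
The conditioning segment sits to the right of the focus bar, meaning the trigger follows the segment that changes — regressive assimilation.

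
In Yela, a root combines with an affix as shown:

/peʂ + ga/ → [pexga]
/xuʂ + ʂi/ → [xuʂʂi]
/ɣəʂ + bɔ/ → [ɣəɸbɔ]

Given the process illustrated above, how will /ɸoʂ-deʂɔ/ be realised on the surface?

The data show regressive place assimilation: /ʂ/ → [x] before /g/; /ʂ/ → [ɸ] before /b/. In each pair only place changes, matching the following consonant, while manner and voice stay constant.
Nothing changes in [xuʂʂi]: there the adjacent consonants already agree in place (/ʂ/ and /ʂ/ are both retroflex), so this form is consistent with the same rule.
The rule targets /ʂ/ (voiceless retroflex fricative), which sits before the trigger /d/ (alveolar).
The voiceless alveolar fricative is [s], so /ʂ/ → [s].

[ɸosdeʂɔ]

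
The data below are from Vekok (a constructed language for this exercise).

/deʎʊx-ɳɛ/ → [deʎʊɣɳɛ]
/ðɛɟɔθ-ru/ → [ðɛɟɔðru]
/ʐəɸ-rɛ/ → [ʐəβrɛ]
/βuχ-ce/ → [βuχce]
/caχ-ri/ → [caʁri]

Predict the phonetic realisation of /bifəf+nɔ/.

[bifəvnɔ]

The data show regressive voicing assimilation: /x/ → [ɣ] before /ɳ/; /θ/ → [ð] before /r/; /ɸ/ → [β] before /r/; /χ/ → [ʁ] before /r/. In each pair only voicing changes, matching the following consonant, while place and manner stay constant.
No alternation appears in [βuχce]: there the adjacent consonants already agree in voicing (/χ/ and /c/ are both voiceless), so this form is consistent with the same rule.
/f/ is a voiceless labiodental fricative. The following trigger /n/ is voiced, so /f/ must become voiced as well.
The voiced labiodental fricative is [v], so /f/ → [v].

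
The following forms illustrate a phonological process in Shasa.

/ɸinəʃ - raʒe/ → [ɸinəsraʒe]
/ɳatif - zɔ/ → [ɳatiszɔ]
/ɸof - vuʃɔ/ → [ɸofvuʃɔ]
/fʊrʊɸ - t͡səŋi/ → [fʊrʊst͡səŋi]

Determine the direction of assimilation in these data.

regressive

The segment that alternates is /ʃ/, which surfaces as [s] when adjacent to /r/.
The change postalveolar → alveolar matches the place of the following /r/, identifying this as place assimilation.
Checking the remaining alternations: /f/ → [s] before /z/ (labiodental → alveolar, matching alveolar); /ɸ/ → [s] before /t͡s/ (bilabial → alveolar, matching alveolar) — only place changes, and always toward the following segment.
Nothing changes in [ɸofvuʃɔ]: there the adjacent consonants already agree in place (/f/ and /v/ are both labiodental), so this form is consistent with the same rule.
Since the segment that changes precedes the conditioning segment, the assimilation is regressive.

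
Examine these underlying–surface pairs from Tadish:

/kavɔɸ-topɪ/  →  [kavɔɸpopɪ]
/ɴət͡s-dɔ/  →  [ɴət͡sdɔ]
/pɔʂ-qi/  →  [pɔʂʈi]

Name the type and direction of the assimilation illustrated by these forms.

The segment that alternates is /t/, which surfaces as [p] when adjacent to /ɸ/.
/t/ is alveolar while /ɸ/ is bilabial; the output [p] is bilabial, matching the trigger — so the feature that spreads is place.
Manner and voice are unchanged, so the assimilation is partial, not total.
The same holds elsewhere in the data: /q/ → [ʈ] after /ʂ/ (uvular → retroflex, matching retroflex) — only place changes, and always toward the preceding segment.
No alternation appears in [ɴət͡sdɔ]: there the adjacent consonants already agree in place (/d/ and /t͡s/ are both alveolar), so this form is consistent with the same rule.
The trigger is the preceding segment, so the direction is progressive (perseverative).

progressive place assimilation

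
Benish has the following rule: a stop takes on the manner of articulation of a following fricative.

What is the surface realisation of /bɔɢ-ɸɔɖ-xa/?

The rule targets /ɢ/ (voiced uvular stop), which sits before the trigger /ɸ/ (fricative).
A voiced uvular fricative is [ʁ], so the surface segment is [ʁ].
The same rule applies at the second boundary: /ɖ/ → [ʐ] next to /x/.

[bɔʁɸɔʐxa]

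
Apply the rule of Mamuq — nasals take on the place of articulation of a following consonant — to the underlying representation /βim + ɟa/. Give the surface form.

[βiɲɟa]

The rule targets /m/ (voiced bilabial nasal), which sits before the trigger /ɟ/ (palatal).
Changing only its place to palatal gives [ɲ] — the voiced palatal nasal.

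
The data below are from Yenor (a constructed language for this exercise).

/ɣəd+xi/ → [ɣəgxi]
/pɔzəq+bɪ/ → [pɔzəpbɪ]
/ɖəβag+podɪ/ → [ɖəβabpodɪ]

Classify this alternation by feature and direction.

regressive place assimilation

The segment that alternates is /d/, which surfaces as [g] when adjacent to /x/.
/d/ is alveolar while /x/ is velar; the output [g] is velar, matching the trigger — so the feature that spreads is place.
Manner and voice are unchanged, so the assimilation is partial, not total.
The same holds elsewhere in the data: /q/ → [p] before /b/ (uvular → bilabial, matching bilabial); /g/ → [b] before /p/ (velar → bilabial, matching bilabial) — only place changes, and always toward the following segment.
Since the segment that changes precedes the conditioning segment, the assimilation is regressive.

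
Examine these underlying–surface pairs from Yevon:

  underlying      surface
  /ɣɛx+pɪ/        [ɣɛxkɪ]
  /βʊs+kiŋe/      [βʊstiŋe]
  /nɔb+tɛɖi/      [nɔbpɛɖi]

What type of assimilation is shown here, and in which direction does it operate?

The segment that alternates is /p/, which surfaces as [k] when adjacent to /x/.
The change bilabial → velar matches the place of the preceding /x/, identifying this as place assimilation.
Manner and voice are unchanged, so the assimilation is partial, not total.
The other alternating forms pattern the same way: /k/ → [t] after /s/ (velar → alveolar, matching alveolar); /t/ → [p] after /b/ (alveolar → bilabial, matching bilabial) — only place changes, and always toward the preceding segment.
The trigger is the preceding segment, so the direction is progressive (perseverative).

progressive place assimilation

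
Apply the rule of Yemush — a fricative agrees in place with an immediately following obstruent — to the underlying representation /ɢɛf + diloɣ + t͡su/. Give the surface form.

/f/ is a voiceless labiodental fricative. The following trigger /d/ is alveolar, so /f/ must become alveolar as well.
Changing only its place to alveolar gives [s] — the voiceless alveolar fricative.
At the second juncture, /ɣ/ likewise becomes [z] adjacent to /t͡s/.

[ɢɛsdilozt͡su]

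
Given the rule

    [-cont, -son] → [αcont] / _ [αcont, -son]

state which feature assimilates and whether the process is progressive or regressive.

The rule copies [cont] (continuancy) from the environment onto the target stops; since [±cont] encodes the stop/fricative manner contrast, the assimilating dimension is manner.
Since the environment is written after the underscore, the trigger follows the target; the direction is regressive.

regressive manner assimilation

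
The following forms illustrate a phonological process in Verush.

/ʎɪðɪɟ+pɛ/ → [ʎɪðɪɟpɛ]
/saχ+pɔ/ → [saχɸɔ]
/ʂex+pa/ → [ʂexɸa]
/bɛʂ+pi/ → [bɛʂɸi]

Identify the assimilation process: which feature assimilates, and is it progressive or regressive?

Underlying /p/ is realised as [ɸ] next to /χ/; /χ/ itself does not change.
The change stop → fricative matches the manner of the preceding /χ/, identifying this as manner assimilation.
Place and voice are unchanged, so the assimilation is partial, not total.
Checking the remaining alternations: /p/ → [ɸ] after /x/ (stop → fricative, matching a fricative); /p/ → [ɸ] after /ʂ/ (stop → fricative, matching a fricative) — only manner changes, and always toward the preceding segment.
No alternation appears in [ʎɪðɪɟpɛ]: there the adjacent consonants already agree in manner (/p/ and /ɟ/ are both stops), so this form is consistent with the same rule.
Since the segment that changes follows the conditioning segment, the assimilation is progressive.

progressive manner assimilation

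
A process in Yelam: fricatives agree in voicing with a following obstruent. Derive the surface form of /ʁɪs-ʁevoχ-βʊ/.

[ʁɪzʁevoʁβʊ]

The rule targets /s/ (voiceless alveolar fricative), which sits before the trigger /ʁ/ (voiced).
A voiced alveolar fricative is [z], so the surface segment is [z].
At the second juncture, /χ/ likewise becomes [ʁ] adjacent to /β/.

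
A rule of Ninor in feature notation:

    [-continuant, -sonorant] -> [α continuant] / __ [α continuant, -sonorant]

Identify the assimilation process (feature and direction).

regressive manner assimilation

The shared variable α links the value of [continuant] on the target to that of the neighbouring obstruent. [continuant] distinguishes stops from fricatives — a manner-of-articulation feature — so this is manner assimilation.
The conditioning segment sits to the right of the focus bar, meaning the trigger follows the segment that changes — regressive assimilation.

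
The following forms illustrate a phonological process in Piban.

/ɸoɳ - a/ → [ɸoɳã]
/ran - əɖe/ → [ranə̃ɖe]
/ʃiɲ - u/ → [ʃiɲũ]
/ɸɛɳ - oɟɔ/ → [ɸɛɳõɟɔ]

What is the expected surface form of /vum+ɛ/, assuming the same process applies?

[vumɛ̃]

The data show progressive nasality assimilation (vowel nasalisation): /a/ → [ã] after /ɳ/; /ə/ → [ə̃] after /n/; /u/ → [ũ] after /ɲ/; /o/ → [õ] after /ɳ/ — a vowel is nasalised by an immediately preceding nasal consonant.
/ɛ/ sits next to the nasal /m/ and is therefore nasalised to [ɛ̃].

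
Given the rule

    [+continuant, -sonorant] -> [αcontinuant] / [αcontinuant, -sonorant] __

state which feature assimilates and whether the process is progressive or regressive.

The shared variable α links the value of [continuant] on the target to that of the neighbouring obstruent. [continuant] distinguishes stops from fricatives — a manner-of-articulation feature — so this is manner assimilation.
Since the environment is written before the underscore, the trigger precedes the target; the direction is progressive.

progressive manner assimilation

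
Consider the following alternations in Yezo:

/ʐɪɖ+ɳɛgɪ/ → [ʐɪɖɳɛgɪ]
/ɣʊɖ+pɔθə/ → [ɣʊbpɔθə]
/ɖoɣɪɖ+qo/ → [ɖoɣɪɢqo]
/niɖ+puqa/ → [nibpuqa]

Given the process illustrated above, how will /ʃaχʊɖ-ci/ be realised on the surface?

[ʃaχʊɟci]

The data show regressive place assimilation: /ɖ/ → [b] before /p/; /ɖ/ → [ɢ] before /q/. In each pair only place changes, matching the following consonant, while manner and voice stay constant.
Nothing changes in [ʐɪɖɳɛgɪ]: there the adjacent consonants already agree in place (/ɖ/ and /ɳ/ are both retroflex), so this form is consistent with the same rule.
/ɖ/ is a voiced retroflex stop. The following trigger /c/ is palatal, so /ɖ/ must become palatal as well.
A voiced palatal stop is [ɟ], so the surface segment is [ɟ].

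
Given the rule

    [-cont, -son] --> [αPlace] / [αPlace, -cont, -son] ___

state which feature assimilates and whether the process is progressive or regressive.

progressive place assimilation

The shared variable α links the value of the place features (abbreviated [Place]) on the target to the same value on the neighbouring segment, so place is the feature that assimilates.
The conditioning segment sits to the left of the focus bar, meaning the trigger precedes the segment that changes — progressive assimilation.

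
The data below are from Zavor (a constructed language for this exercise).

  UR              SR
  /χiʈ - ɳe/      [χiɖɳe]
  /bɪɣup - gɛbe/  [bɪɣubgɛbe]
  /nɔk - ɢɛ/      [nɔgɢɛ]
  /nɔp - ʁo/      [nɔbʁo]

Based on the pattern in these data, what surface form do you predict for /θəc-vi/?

[θəɟvi]

The data show regressive voicing assimilation: /ʈ/ → [ɖ] before /ɳ/; /p/ → [b] before /g/; /k/ → [g] before /ɢ/; /p/ → [b] before /ʁ/. In each pair only voicing changes, matching the following consonant, while place and manner stay constant.
The rule targets /c/ (voiceless palatal stop), which sits before the trigger /v/ (voiced).
A voiced palatal stop is [ɟ], so the surface segment is [ɟ].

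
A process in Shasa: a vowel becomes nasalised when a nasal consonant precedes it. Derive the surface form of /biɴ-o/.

The vowel /o/ is adjacent to the preceding nasal /ɴ/, so it acquires [+nasal] and surfaces as [õ].

[biɴõ]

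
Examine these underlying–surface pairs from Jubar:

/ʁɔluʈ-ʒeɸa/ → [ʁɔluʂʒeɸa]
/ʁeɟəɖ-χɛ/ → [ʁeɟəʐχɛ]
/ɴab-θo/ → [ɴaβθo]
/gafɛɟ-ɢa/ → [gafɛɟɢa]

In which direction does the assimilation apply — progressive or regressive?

regressive

The segment that alternates is /ʈ/, which surfaces as [ʂ] when adjacent to /ʒ/.
The change stop → fricative matches the manner of the following /ʒ/, identifying this as manner assimilation.
The other alternating forms pattern the same way: /ɖ/ → [ʐ] before /χ/ (stop → fricative, matching a fricative); /b/ → [β] before /θ/ (stop → fricative, matching a fricative) — only manner changes, and always toward the following segment.
No alternation appears in [gafɛɟɢa]: there the adjacent consonants already agree in manner (/ɟ/ and /ɢ/ are both stops), so this form is consistent with the same rule.
Since the segment that changes precedes the conditioning segment, the assimilation is regressive.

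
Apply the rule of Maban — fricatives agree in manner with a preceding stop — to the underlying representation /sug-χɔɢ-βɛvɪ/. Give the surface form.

The rule targets /χ/ (voiceless uvular fricative), which sits after the trigger /g/ (stop).
Changing only its manner to stop gives [q] — the voiceless uvular stop.
At the second juncture, /β/ likewise becomes [b] adjacent to /ɢ/.

[sugqɔɢbɛvɪ]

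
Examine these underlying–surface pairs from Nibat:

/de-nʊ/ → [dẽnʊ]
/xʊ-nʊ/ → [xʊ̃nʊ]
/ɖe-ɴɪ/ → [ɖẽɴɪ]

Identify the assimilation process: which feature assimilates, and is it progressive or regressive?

The vowel /e/ surfaces as nasalised [ẽ] next to the following nasal /n/ — it has acquired the [+nasal] feature of its neighbour.
Likewise in the remaining data: /ʊ/ → [ʊ̃] before /n/; /e/ → [ẽ] before /ɴ/ — each time a vowel is nasalised next to a following nasal.
Because the conditioning nasal is to the right of the vowel that changes, the process is regressive (anticipatory).

regressive nasality assimilation (vowel nasalisation)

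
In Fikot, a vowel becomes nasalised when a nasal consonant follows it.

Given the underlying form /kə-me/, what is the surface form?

/ə/ sits next to the nasal /m/ and is therefore nasalised to [ə̃].

[kə̃me]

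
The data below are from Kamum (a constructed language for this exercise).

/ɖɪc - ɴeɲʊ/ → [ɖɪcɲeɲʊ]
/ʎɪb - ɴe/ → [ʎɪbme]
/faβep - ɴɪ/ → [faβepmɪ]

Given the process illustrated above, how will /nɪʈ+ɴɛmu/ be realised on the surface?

[nɪʈɳɛmu]

The data show progressive place assimilation: /ɴ/ → [ɲ] after /c/; /ɴ/ → [m] after /b/; /ɴ/ → [m] after /p/. In each pair only place changes, matching the preceding consonant, while manner and voice stay constant.
/ɴ/ is a voiced uvular nasal. The preceding trigger /ʈ/ is retroflex, so /ɴ/ must become retroflex as well.
A voiced retroflex nasal is [ɳ], so the surface segment is [ɳ].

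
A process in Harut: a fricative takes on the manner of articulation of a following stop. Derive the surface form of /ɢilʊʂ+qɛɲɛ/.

The rule targets /ʂ/ (voiceless retroflex fricative), which sits before the trigger /q/ (stop).
Changing only its manner to stop gives [ʈ] — the voiceless retroflex stop.

[ɢilʊʈqɛɲɛ]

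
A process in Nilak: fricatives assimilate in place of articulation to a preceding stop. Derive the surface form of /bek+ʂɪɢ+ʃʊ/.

The rule targets /ʂ/ (voiceless retroflex fricative), which sits after the trigger /k/ (velar).
The voiceless velar fricative is [x], so /ʂ/ → [x].
The same rule applies at the second boundary: /ʃ/ → [χ] next to /ɢ/.

[bekxɪɢχʊ]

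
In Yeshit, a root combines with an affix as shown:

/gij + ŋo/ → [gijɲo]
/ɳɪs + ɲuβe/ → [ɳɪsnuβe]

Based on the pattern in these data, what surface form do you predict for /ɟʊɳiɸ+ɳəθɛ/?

The data show progressive place assimilation: /ŋ/ → [ɲ] after /j/; /ɲ/ → [n] after /s/. In each pair only place changes, matching the preceding consonant, while manner and voice stay constant.
The rule targets /ɳ/ (voiced retroflex nasal), which sits after the trigger /ɸ/ (bilabial).
The voiced bilabial nasal is [m], so /ɳ/ → [m].

[ɟʊɳiɸməθɛ]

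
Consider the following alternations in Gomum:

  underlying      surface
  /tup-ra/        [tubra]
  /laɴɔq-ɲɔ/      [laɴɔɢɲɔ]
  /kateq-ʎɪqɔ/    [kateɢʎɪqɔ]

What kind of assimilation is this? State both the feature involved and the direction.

Underlying /p/ is realised as [b] next to /r/; /r/ itself does not change.
/p/ is voiceless while /r/ is voiced; the output [b] is voiced, matching the trigger — so the feature that spreads is voicing.
Place and manner are unchanged, so the assimilation is partial, not total.
The other alternating forms pattern the same way: /q/ → [ɢ] before /ɲ/ (voiceless → voiced, matching voiced); /q/ → [ɢ] before /ʎ/ (voiceless → voiced, matching voiced) — only voicing changes, and always toward the following segment.
The trigger is the following segment, so the direction is regressive (anticipatory).

regressive voicing assimilation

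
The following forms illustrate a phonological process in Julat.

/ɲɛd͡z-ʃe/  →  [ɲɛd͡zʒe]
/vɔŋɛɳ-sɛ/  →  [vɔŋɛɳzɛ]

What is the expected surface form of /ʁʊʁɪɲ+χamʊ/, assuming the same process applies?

[ʁʊʁɪɲʁamʊ]

The data show progressive voicing assimilation: /ʃ/ → [ʒ] after /d͡z/; /s/ → [z] after /ɳ/. In each pair only voicing changes, matching the preceding consonant, while place and manner stay constant.
/χ/ is a voiceless uvular fricative. The preceding trigger /ɲ/ is voiced, so /χ/ must become voiced as well.
A voiced uvular fricative is [ʁ], so the surface segment is [ʁ].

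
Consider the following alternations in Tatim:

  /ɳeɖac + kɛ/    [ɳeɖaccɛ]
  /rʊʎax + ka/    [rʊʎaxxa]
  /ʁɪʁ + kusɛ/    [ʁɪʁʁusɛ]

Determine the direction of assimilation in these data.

progressive

Underlying /k/ is realised as [c] next to /c/; /c/ itself does not change.
The output [c] is identical to the trigger /c/ — every feature (place, manner, voicing) has been copied — so this is total assimilation.
The other forms behave the same way: /k/ → [x] after /x/; /k/ → [ʁ] after /ʁ/ — in each case the output is a copy of the preceding consonant.
The trigger is the preceding segment, so the direction is progressive (perseverative).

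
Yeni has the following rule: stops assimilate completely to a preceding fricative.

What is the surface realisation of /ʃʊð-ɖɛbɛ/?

/ɖ/ is the segment targeted by the rule; it sits immediately after /ð/, so it assimilates completely and surfaces as [ð].

[ʃʊððɛbɛ]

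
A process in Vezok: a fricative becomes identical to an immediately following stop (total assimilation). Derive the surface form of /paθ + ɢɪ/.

/θ/ is the segment targeted by the rule; it sits immediately before /ɢ/, so it assimilates completely and surfaces as [ɢ].

[paɢɢɪ]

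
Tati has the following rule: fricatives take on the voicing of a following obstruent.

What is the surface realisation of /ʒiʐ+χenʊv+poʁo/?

[ʒiʂχenʊfpoʁo]

/ʐ/ is a voiced retroflex fricative. The following trigger /χ/ is voiceless, so /ʐ/ must become voiceless as well.
The voiceless retroflex fricative is [ʂ], so /ʐ/ → [ʂ].
The same rule applies at the second boundary: /v/ → [f] next to /p/.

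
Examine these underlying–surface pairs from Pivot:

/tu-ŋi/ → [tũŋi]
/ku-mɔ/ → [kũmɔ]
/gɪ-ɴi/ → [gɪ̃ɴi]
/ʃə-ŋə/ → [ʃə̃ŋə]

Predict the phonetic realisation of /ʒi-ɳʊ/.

[ʒĩɳʊ]

The data show regressive nasality assimilation (vowel nasalisation): /u/ → [ũ] before /ŋ/; /u/ → [ũ] before /m/; /ɪ/ → [ɪ̃] before /ɴ/; /ə/ → [ə̃] before /ŋ/ — a vowel is nasalised by an immediately following nasal consonant.
/i/ sits next to the nasal /ɳ/ and is therefore nasalised to [ĩ].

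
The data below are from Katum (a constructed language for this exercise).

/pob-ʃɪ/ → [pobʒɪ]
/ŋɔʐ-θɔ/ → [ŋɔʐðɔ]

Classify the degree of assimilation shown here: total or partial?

partial assimilation

Comparing underlying and surface forms, /ʃ/ → [ʒ] is the alternation; the neighbouring /b/ is constant.
The change voiceless → voiced matches the voicing of the preceding /b/, identifying this as voicing assimilation.
Place and manner are unchanged, so the assimilation is partial, not total.
Checking the remaining alternation: /θ/ → [ð] after /ʐ/ (voiceless → voiced, matching voiced) — only voicing changes, and always toward the preceding segment.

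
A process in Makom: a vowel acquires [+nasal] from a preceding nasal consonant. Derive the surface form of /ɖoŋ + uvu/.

[ɖoŋũvu]

The vowel /u/ is adjacent to the preceding nasal /ŋ/, so it acquires [+nasal] and surfaces as [ũ].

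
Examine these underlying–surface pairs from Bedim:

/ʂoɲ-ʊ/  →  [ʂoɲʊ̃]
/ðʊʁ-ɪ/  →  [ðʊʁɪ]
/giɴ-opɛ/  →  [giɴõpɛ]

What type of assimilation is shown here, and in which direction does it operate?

The vowel /ʊ/ surfaces as nasalised [ʊ̃] next to the preceding nasal /ɲ/ — it has acquired the [+nasal] feature of its neighbour.
The other form shows the same pattern: /o/ → [õ] after /ɴ/ — each time a vowel is nasalised next to a preceding nasal.
No change occurs in [ðʊʁɪ] because the vowel at the boundary is adjacent to an oral consonant, not a nasal (/ɪ/ next to /ʁ/).
Because the conditioning nasal is to the left of the vowel that changes, the process is progressive (perseverative).

progressive nasality assimilation (vowel nasalisation)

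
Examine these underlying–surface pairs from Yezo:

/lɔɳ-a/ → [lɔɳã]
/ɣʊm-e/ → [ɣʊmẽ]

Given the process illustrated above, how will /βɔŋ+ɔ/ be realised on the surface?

[βɔŋɔ̃]

The data show progressive nasality assimilation (vowel nasalisation): /a/ → [ã] after /ɳ/; /e/ → [ẽ] after /m/ — a vowel is nasalised by an immediately preceding nasal consonant.
/ɔ/ sits next to the nasal /ŋ/ and is therefore nasalised to [ɔ̃].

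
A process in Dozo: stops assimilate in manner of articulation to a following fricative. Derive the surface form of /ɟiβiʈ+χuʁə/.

[ɟiβiʂχuʁə]

/ʈ/ is a voiceless retroflex stop. The following trigger /χ/ is a fricative, so /ʈ/ must become a fricative as well.
A voiceless retroflex fricative is [ʂ], so the surface segment is [ʂ].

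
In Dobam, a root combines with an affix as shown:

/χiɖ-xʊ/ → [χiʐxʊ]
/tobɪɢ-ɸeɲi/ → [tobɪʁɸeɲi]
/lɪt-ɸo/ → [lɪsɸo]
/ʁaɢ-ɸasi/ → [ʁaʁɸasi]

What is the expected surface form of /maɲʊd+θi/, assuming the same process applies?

[maɲʊzθi]

The data show regressive manner assimilation: /ɖ/ → [ʐ] before /x/; /ɢ/ → [ʁ] before /ɸ/; /t/ → [s] before /ɸ/. In each pair only manner changes, matching the following consonant, while place and voice stay constant.
/d/ is a voiced alveolar stop. The following trigger /θ/ is a fricative, so /d/ must become a fricative as well.
Changing only its manner to fricative gives [z] — the voiced alveolar fricative.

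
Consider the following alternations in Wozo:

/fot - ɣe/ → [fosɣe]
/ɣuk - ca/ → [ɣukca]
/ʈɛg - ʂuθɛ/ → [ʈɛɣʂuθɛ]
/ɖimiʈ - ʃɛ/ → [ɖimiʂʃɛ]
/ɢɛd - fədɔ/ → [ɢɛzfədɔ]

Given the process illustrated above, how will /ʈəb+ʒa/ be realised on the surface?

The data show regressive manner assimilation: /t/ → [s] before /ɣ/; /g/ → [ɣ] before /ʂ/; /ʈ/ → [ʂ] before /ʃ/; /d/ → [z] before /f/. In each pair only manner changes, matching the following consonant, while place and voice stay constant.
No alternation appears in [ɣukca]: there the adjacent consonants already agree in manner (/k/ and /c/ are both stops), so this form is consistent with the same rule.
/b/ is a voiced bilabial stop. The following trigger /ʒ/ is a fricative, so /b/ must become a fricative as well.
Changing only its manner to fricative gives [β] — the voiced bilabial fricative.

[ʈəβʒa]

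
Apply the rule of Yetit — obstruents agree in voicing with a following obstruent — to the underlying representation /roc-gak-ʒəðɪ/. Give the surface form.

[roɟgagʒəðɪ]

/c/ is a voiceless palatal stop. The following trigger /g/ is voiced, so /c/ must become voiced as well.
The voiced palatal stop is [ɟ], so /c/ → [ɟ].
At the second juncture, /k/ likewise becomes [g] adjacent to /ʒ/.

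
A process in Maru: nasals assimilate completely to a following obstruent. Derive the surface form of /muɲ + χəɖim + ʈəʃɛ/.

[muχχəɖiʈʈəʃɛ]

/ɲ/ is the segment targeted by the rule; it sits immediately before /χ/, so it assimilates completely and surfaces as [χ].
At the second juncture, /m/ likewise becomes [ʈ] adjacent to /ʈ/.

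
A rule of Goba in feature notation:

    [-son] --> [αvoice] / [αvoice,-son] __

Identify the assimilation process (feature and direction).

The shared variable α links the value of [voice] on the target to the same value on the neighbouring segment, so voicing is the feature that assimilates.
The conditioning segment sits to the left of the focus bar, meaning the trigger precedes the segment that changes — progressive assimilation.

progressive voicing assimilation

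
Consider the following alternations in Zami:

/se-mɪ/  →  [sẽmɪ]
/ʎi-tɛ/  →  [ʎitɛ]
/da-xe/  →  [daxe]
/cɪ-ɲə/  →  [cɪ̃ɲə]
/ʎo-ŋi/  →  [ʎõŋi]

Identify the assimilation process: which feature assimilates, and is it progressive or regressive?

The vowel /e/ surfaces as nasalised [ẽ] next to the following nasal /m/ — it has acquired the [+nasal] feature of its neighbour.
The other forms show the same pattern: /ɪ/ → [ɪ̃] before /ɲ/; /o/ → [õ] before /ŋ/ — each time a vowel is nasalised next to a following nasal.
No change occurs in [ʎitɛ], [daxe] because the vowel at the boundary is adjacent to an oral consonant, not a nasal (/i/ next to /t/; /a/ next to /x/).
Because the conditioning nasal is to the right of the vowel that changes, the process is regressive (anticipatory).

regressive nasality assimilation (vowel nasalisation)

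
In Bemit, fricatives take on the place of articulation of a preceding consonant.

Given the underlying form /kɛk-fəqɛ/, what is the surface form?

The rule targets /f/ (voiceless labiodental fricative), which sits after the trigger /k/ (velar).
A voiceless velar fricative is [x], so the surface segment is [x].

[kɛkxəqɛ]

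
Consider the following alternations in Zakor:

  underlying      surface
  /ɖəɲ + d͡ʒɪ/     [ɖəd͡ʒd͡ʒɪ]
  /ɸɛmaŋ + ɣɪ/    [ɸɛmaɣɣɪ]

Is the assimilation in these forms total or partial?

total assimilation

Comparing underlying and surface forms, /ɲ/ → [d͡ʒ] is the alternation; the neighbouring /d͡ʒ/ is constant.
The output [d͡ʒ] is identical to the trigger /d͡ʒ/ — every feature (place, manner, voicing) has been copied — so this is total assimilation.
The other form behaves the same way: /ŋ/ → [ɣ] before /ɣ/ — in each case the output is a copy of the following consonant.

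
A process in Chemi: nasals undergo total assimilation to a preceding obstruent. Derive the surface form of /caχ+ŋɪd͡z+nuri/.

/ŋ/ is the segment targeted by the rule; it sits immediately after /χ/, so it assimilates completely and surfaces as [χ].
At the second juncture, /n/ likewise becomes [d͡z] adjacent to /d͡z/.

[caχχɪd͡zd͡zuri]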